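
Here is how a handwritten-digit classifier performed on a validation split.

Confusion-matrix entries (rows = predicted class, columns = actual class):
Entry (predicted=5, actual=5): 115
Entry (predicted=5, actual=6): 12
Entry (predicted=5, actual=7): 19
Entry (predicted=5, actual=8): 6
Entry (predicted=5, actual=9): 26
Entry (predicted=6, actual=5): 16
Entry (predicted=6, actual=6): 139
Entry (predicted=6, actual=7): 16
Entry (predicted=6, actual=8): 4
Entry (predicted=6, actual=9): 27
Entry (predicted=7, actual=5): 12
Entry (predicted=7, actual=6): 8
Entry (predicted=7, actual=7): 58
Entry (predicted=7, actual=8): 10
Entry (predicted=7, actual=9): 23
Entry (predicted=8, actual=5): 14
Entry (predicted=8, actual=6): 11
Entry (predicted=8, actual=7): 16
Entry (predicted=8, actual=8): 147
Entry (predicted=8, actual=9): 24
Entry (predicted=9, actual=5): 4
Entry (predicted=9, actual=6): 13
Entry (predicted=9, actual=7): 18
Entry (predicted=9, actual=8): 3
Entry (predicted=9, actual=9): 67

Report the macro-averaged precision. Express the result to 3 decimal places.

0.638

Per-class precision (TP/(TP+FP)):
  5: TP=115, FP=12+19+6+26=63 → 115/178 = 0.6461
  6: TP=139, FP=16+16+4+27=63 → 139/202 = 0.6881
  7: TP=58, FP=12+8+10+23=53 → 58/111 = 0.5225
  8: TP=147, FP=14+11+16+24=65 → 147/212 = 0.6934
  9: TP=67, FP=4+13+18+3=38 → 67/105 = 0.6381
Macro-precision = mean = (0.6461 + 0.6881 + 0.5225 + 0.6934 + 0.6381) / 5 = 0.638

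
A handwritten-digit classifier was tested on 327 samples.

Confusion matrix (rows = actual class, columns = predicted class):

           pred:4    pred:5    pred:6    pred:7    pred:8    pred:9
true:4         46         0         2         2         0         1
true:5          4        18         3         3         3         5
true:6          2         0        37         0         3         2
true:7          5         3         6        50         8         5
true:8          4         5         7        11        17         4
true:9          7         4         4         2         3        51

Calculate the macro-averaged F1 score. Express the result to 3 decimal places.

Per-class F1 score (2·TP/(2·TP+FP+FN)):
  4: TP=46, FP=4+2+5+4+7=22, FN=0+2+2+0+1=5 → 92/119 = 0.7731
  5: TP=18, FP=0+0+3+5+4=12, FN=4+3+3+3+5=18 → 36/66 = 0.5455
  6: TP=37, FP=2+3+6+7+4=22, FN=2+0+0+3+2=7 → 74/103 = 0.7184
  7: TP=50, FP=2+3+0+11+2=18, FN=5+3+6+8+5=27 → 100/145 = 0.6897
  8: TP=17, FP=0+3+3+8+3=17, FN=4+5+7+11+4=31 → 34/82 = 0.4146
  9: TP=51, FP=1+5+2+5+4=17, FN=7+4+4+2+3=20 → 102/139 = 0.7338
Macro-F1 score = mean = (0.7731 + 0.5455 + 0.7184 + 0.6897 + 0.4146 + 0.7338) / 6 = 0.646

0.646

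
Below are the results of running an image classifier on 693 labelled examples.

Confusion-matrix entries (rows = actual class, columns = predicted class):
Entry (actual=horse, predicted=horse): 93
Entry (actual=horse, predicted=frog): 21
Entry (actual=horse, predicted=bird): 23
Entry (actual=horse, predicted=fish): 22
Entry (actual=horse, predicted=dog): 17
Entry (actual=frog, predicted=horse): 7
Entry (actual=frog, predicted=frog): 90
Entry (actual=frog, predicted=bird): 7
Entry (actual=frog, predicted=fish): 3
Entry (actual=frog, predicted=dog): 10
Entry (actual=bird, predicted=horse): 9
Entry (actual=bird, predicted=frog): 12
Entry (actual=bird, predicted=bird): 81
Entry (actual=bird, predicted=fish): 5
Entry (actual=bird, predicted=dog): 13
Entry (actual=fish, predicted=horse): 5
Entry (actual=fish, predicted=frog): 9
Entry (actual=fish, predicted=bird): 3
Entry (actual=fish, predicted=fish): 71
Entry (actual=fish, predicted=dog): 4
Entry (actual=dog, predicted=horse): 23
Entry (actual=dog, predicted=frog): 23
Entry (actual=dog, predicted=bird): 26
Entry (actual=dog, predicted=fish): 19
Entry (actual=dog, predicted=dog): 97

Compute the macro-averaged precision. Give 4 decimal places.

0.6235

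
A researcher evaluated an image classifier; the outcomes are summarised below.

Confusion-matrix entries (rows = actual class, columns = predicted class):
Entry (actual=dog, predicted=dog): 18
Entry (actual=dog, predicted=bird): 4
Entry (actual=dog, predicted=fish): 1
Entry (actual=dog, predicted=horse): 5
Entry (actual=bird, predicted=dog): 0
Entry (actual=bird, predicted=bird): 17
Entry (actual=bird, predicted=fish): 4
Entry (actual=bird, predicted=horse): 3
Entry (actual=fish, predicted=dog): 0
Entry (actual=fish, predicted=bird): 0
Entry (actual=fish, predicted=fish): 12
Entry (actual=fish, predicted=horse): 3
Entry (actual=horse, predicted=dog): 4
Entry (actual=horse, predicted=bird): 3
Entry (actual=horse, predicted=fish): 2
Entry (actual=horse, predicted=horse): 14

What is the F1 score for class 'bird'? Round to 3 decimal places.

0.708

F1 score = 2·TP/(2·TP+FP+FN).
bird: TP=17, FP=4+0+3=7, FN=0+4+3=7 → 34/48 = 0.7083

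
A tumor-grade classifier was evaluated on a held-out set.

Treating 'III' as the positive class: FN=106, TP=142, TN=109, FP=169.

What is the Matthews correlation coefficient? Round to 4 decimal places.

-0.0359

MCC = (TP·TN − FP·FN) / √((TP+FP)(TP+FN)(TN+FP)(TN+FN))
Numerator = 142·109 − 169·106 = -2436
Denominator = √(311·248·278·215) = √4609940560 = 67896.5431
MCC = -2436 / 67896.5431 = -0.0359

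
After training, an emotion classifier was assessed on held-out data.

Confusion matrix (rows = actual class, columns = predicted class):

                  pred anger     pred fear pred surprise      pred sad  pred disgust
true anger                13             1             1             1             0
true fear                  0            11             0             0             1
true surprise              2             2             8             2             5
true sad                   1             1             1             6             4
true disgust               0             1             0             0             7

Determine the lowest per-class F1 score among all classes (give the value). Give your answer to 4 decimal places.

Per-class F1 score (2·TP/(2·TP+FP+FN)):
  anger: TP=13, FP=0+2+1+0=3, FN=1+1+1+0=3 → 26/32 = 0.81250
  fear: TP=11, FP=1+2+1+1=5, FN=0+0+0+1=1 → 22/28 = 0.78571
  surprise: TP=8, FP=1+0+1+0=2, FN=2+2+2+5=11 → 16/29 = 0.55172
  sad: TP=6, FP=1+0+2+0=3, FN=1+1+1+4=7 → 12/22 = 0.54545
  disgust: TP=7, FP=0+1+5+4=10, FN=0+1+0+0=1 → 14/25 = 0.56000
Lowest is class 'sad' with F1 score = 0.5455.

0.5455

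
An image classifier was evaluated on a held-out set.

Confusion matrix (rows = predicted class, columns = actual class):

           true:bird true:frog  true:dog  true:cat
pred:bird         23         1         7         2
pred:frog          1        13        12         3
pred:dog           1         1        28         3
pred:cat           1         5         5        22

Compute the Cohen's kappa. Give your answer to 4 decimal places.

Observed agreement pₒ = trace/N = 86/128 = 0.67188
Expected agreement pₑ = Σ (rowᵢ·colᵢ)/N² = (26·33 + 20·29 + 52·33 + 30·33)/128² = 0.25293
κ = (pₒ − pₑ)/(1 − pₑ) = (0.67188 − 0.25293)/(1 − 0.25293) = 0.5608

0.5608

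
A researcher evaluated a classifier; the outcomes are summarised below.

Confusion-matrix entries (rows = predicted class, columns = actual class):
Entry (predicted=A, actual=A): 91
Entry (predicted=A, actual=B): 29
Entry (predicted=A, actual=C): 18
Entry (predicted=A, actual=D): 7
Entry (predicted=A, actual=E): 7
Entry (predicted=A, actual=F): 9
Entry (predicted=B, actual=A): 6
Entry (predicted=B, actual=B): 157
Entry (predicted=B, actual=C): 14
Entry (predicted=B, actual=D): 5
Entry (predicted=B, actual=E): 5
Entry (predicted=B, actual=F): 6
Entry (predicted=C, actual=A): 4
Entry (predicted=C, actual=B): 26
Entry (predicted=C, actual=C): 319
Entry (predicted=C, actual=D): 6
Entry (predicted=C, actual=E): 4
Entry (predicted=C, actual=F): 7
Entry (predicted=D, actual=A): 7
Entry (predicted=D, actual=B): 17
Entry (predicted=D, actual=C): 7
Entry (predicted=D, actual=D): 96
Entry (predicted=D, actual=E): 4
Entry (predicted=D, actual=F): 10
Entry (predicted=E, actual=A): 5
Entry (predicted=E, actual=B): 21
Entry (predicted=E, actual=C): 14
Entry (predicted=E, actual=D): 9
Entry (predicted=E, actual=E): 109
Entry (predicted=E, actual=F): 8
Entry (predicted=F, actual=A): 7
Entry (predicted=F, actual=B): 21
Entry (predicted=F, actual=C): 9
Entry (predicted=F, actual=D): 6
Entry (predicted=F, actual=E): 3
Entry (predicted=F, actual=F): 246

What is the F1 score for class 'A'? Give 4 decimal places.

F1 score = 2·TP/(2·TP+FP+FN).
A: TP=91, FP=29+18+7+7+9=70, FN=6+4+7+5+7=29 → 182/281 = 0.64769

0.6477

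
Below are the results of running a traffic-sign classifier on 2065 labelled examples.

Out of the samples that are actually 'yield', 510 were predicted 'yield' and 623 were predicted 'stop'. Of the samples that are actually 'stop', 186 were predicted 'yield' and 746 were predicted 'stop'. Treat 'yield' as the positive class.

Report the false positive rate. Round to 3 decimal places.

FPR = FP/(FP+TN) = 186/(186+746) = 0.200

0.200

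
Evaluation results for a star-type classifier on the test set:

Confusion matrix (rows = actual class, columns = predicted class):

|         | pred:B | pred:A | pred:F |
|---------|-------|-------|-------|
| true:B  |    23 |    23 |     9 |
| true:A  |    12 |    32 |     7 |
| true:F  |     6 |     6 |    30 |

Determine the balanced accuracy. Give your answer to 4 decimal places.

0.5866

Balanced accuracy = mean of per-class recall.
  B: recall = 23/55 = 0.41818
  A: recall = 32/51 = 0.62745
  F: recall = 30/42 = 0.71429
Mean = (0.41818 + 0.62745 + 0.71429) / 3 = 0.5866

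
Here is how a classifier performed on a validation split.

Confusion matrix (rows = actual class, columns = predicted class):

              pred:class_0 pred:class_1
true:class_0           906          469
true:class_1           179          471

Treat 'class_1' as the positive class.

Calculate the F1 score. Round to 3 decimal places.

0.592

Precision = TP/(TP+FP) = 471/940 = 0.5011
Recall = TP/(TP+FN) = 471/650 = 0.7246
F1 = 2·TP/(2·TP+FP+FN) = 942/1590 = 0.592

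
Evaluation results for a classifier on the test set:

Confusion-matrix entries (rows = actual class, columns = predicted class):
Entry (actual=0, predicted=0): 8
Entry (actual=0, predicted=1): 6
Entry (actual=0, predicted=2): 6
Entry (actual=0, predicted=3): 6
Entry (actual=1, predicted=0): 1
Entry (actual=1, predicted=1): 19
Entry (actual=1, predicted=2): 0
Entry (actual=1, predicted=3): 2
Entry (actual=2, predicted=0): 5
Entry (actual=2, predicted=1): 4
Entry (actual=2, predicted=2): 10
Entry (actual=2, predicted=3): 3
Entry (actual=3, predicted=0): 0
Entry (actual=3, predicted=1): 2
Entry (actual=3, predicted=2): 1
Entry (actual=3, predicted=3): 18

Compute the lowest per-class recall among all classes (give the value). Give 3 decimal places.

0.308

Per-class recall (TP/(TP+FN)):
  0: TP=8, FN=6+6+6=18 → 8/26 = 0.3077
  1: TP=19, FN=1+0+2=3 → 19/22 = 0.8636
  2: TP=10, FN=5+4+3=12 → 10/22 = 0.4545
  3: TP=18, FN=0+2+1=3 → 18/21 = 0.8571
Lowest is class '0' with recall = 0.308.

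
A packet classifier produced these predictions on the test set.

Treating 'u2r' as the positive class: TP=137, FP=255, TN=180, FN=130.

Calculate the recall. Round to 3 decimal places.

Recall = TP/(TP+FN) = 137/(137+130) = 137/267 = 0.513

0.513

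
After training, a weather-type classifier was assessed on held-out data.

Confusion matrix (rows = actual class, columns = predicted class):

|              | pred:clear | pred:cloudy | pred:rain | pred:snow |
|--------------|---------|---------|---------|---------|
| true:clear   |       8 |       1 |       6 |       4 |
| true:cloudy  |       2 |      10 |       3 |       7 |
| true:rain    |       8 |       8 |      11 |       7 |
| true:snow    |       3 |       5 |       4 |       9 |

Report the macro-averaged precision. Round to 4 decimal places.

0.3973

Per-class precision (TP/(TP+FP)):
  clear: TP=8, FP=2+8+3=13 → 8/21 = 0.38095
  cloudy: TP=10, FP=1+8+5=14 → 10/24 = 0.41667
  rain: TP=11, FP=6+3+4=13 → 11/24 = 0.45833
  snow: TP=9, FP=4+7+7=18 → 9/27 = 0.33333
Macro-precision = mean = (0.38095 + 0.41667 + 0.45833 + 0.33333) / 4 = 0.3973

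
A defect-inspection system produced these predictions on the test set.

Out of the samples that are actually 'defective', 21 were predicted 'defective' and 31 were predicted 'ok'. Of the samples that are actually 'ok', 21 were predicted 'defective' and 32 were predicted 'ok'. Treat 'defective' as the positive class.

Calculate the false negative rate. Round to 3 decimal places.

FNR = FN/(FN+TP) = 31/(31+21) = 0.596

0.596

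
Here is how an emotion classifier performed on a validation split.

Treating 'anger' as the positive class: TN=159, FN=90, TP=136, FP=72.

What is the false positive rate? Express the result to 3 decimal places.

0.312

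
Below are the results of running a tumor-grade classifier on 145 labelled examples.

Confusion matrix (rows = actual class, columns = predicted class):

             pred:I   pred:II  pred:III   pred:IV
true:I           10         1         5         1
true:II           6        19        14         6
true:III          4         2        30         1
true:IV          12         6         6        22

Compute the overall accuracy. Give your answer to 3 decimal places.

0.559

Accuracy = trace / total = (10+19+30+22=81) / 145 = 81/145 = 0.559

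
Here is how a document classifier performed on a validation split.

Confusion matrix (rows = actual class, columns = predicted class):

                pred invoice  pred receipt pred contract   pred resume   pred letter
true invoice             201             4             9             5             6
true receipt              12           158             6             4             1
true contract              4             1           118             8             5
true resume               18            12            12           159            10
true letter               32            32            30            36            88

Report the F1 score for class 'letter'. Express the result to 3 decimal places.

0.537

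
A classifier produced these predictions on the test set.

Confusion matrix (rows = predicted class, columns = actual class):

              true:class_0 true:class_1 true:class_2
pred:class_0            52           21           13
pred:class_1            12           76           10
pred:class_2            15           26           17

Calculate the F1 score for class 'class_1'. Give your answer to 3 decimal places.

0.688

Take TP from the diagonal, FP from the rest of the 'class_1' prediction marginal, FN from the rest of the 'class_1' actual marginal.
F1 score = 2·TP/(2·TP+FP+FN).
class_1: TP=76, FP=12+10=22, FN=21+26=47 → 152/221 = 0.6878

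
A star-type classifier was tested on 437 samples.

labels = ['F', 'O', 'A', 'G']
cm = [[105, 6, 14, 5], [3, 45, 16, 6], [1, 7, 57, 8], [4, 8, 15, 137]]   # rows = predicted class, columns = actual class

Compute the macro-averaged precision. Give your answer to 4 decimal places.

0.7667

Per-class precision (TP/(TP+FP)):
  F: TP=105, FP=6+14+5=25 → 105/130 = 0.80769
  O: TP=45, FP=3+16+6=25 → 45/70 = 0.64286
  A: TP=57, FP=1+7+8=16 → 57/73 = 0.78082
  G: TP=137, FP=4+8+15=27 → 137/164 = 0.83537
Macro-precision = mean = (0.80769 + 0.64286 + 0.78082 + 0.83537) / 4 = 0.7667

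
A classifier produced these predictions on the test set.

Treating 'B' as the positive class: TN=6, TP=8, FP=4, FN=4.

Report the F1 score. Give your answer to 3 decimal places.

0.667

Precision = TP/(TP+FP) = 8/12 = 0.6667
Recall = TP/(TP+FN) = 8/12 = 0.6667
F1 = 2·TP/(2·TP+FP+FN) = 16/24 = 0.667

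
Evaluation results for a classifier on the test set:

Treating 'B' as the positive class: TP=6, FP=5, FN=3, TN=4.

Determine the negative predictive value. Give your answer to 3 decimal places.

0.571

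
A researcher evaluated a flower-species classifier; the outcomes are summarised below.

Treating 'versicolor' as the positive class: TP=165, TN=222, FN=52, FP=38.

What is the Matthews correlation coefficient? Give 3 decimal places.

0.619

MCC = (TP·TN − FP·FN) / √((TP+FP)(TP+FN)(TN+FP)(TN+FN))
Numerator = 165·222 − 38·52 = 34654
Denominator = √(203·217·260·274) = √3138193240 = 56019.5791
MCC = 34654 / 56019.5791 = 0.619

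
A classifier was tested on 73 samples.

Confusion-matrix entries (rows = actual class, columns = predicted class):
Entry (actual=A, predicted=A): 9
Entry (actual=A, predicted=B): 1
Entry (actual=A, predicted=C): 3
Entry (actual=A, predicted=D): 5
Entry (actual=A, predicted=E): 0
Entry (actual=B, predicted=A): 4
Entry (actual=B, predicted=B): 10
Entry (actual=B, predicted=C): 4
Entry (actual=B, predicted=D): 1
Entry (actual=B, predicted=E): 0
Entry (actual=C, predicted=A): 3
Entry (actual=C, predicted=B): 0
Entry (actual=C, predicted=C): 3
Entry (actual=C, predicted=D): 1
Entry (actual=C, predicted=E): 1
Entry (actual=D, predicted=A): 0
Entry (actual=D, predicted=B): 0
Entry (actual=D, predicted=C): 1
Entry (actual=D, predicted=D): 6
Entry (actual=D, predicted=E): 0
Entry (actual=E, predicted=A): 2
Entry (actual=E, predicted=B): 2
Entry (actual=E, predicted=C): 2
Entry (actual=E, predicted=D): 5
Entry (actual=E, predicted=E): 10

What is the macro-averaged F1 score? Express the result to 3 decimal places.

0.503

Per-class F1 score (2·TP/(2·TP+FP+FN)):
  A: TP=9, FP=4+3+0+2=9, FN=1+3+5+0=9 → 18/36 = 0.5000
  B: TP=10, FP=1+0+0+2=3, FN=4+4+1+0=9 → 20/32 = 0.6250
  C: TP=3, FP=3+4+1+2=10, FN=3+0+1+1=5 → 6/21 = 0.2857
  D: TP=6, FP=5+1+1+5=12, FN=0+0+1+0=1 → 12/25 = 0.4800
  E: TP=10, FP=0+0+1+0=1, FN=2+2+2+5=11 → 20/32 = 0.6250
Macro-F1 score = mean = (0.5000 + 0.6250 + 0.2857 + 0.4800 + 0.6250) / 5 = 0.503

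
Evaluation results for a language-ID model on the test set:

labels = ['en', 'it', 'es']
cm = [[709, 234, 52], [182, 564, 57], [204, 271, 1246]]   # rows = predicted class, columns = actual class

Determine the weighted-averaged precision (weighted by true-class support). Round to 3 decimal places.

0.714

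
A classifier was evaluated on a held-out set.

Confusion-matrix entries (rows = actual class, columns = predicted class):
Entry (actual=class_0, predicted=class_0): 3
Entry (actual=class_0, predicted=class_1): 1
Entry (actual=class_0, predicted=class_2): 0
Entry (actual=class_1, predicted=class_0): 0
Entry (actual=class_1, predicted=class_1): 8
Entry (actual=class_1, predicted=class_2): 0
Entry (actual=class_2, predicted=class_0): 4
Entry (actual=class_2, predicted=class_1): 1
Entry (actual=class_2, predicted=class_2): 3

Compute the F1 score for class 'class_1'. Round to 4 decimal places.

0.8889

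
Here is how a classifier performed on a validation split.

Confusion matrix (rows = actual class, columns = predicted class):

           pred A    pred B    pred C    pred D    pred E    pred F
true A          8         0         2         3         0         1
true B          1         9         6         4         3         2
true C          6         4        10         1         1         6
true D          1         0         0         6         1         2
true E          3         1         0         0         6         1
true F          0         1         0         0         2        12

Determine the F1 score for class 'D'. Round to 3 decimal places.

One-vs-rest for 'D': TP = diagonal; FP = other classes predicted 'D'; FN = 'D' predicted as other.
F1 score = 2·TP/(2·TP+FP+FN).
D: TP=6, FP=3+4+1+0+0=8, FN=1+0+0+1+2=4 → 12/24 = 0.5000

0.500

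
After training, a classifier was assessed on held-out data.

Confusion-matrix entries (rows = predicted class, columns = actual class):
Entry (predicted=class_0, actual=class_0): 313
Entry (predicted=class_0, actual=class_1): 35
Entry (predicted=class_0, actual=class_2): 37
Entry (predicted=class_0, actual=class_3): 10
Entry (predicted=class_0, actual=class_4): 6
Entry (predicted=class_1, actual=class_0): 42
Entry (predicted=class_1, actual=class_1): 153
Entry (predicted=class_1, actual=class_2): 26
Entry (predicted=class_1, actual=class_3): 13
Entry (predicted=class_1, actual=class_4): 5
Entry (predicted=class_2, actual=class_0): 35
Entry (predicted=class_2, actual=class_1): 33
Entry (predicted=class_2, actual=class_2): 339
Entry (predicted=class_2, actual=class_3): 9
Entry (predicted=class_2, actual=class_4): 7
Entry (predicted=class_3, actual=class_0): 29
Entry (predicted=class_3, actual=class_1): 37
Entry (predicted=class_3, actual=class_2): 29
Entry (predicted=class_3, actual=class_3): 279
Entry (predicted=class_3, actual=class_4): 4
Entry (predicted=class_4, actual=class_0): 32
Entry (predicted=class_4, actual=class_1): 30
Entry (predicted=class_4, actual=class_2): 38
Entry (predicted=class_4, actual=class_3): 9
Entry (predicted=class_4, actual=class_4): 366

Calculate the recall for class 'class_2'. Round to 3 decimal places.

0.723

One-vs-rest for 'class_2': TP = diagonal; FP = other classes predicted 'class_2'; FN = 'class_2' predicted as other.
recall = TP/(TP+FN).
class_2: TP=339, FN=37+26+29+38=130 → 339/469 = 0.7228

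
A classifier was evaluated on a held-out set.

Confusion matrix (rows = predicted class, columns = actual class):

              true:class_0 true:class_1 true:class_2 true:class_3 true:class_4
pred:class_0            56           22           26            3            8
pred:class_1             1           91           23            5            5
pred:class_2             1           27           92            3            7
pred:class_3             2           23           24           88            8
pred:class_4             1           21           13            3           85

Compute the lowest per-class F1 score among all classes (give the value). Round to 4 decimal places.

Per-class F1 score (2·TP/(2·TP+FP+FN)):
  class_0: TP=56, FP=22+26+3+8=59, FN=1+1+2+1=5 → 112/176 = 0.63636
  class_1: TP=91, FP=1+23+5+5=34, FN=22+27+23+21=93 → 182/309 = 0.58900
  class_2: TP=92, FP=1+27+3+7=38, FN=26+23+24+13=86 → 184/308 = 0.59740
  class_3: TP=88, FP=2+23+24+8=57, FN=3+5+3+3=14 → 176/247 = 0.71255
  class_4: TP=85, FP=1+21+13+3=38, FN=8+5+7+8=28 → 170/236 = 0.72034
Lowest is class 'class_1' with F1 score = 0.5890.

0.5890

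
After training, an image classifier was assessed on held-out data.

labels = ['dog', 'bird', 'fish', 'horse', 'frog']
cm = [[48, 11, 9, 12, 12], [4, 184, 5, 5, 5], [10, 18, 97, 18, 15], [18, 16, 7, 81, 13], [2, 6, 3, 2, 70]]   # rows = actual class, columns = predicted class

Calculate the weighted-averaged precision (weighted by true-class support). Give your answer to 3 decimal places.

Per-class precision (TP/(TP+FP)):
  dog: TP=48, FP=4+10+18+2=34 → 48/82 = 0.5854
  bird: TP=184, FP=11+18+16+6=51 → 184/235 = 0.7830
  fish: TP=97, FP=9+5+7+3=24 → 97/121 = 0.8017
  horse: TP=81, FP=12+5+18+2=37 → 81/118 = 0.6864
  frog: TP=70, FP=12+5+15+13=45 → 70/115 = 0.6087
Weighted-precision = Σ (supportᵢ/N)·precisionᵢ with N=671: (92/671)·0.5854 + (203/671)·0.7830 + (158/671)·0.8017 + (135/671)·0.6864 + (83/671)·0.6087 = 0.719

0.719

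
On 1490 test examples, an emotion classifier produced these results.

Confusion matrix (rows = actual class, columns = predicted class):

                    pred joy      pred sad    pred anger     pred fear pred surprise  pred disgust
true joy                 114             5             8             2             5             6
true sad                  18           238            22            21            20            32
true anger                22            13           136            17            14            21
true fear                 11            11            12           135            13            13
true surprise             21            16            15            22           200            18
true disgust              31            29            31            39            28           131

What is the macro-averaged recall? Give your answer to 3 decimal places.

Per-class recall (TP/(TP+FN)):
  joy: TP=114, FN=5+8+2+5+6=26 → 114/140 = 0.8143
  sad: TP=238, FN=18+22+21+20+32=113 → 238/351 = 0.6781
  anger: TP=136, FN=22+13+17+14+21=87 → 136/223 = 0.6099
  fear: TP=135, FN=11+11+12+13+13=60 → 135/195 = 0.6923
  surprise: TP=200, FN=21+16+15+22+18=92 → 200/292 = 0.6849
  disgust: TP=131, FN=31+29+31+39+28=158 → 131/289 = 0.4533
Macro-recall = mean = (0.8143 + 0.6781 + 0.6099 + 0.6923 + 0.6849 + 0.4533) / 6 = 0.655

0.655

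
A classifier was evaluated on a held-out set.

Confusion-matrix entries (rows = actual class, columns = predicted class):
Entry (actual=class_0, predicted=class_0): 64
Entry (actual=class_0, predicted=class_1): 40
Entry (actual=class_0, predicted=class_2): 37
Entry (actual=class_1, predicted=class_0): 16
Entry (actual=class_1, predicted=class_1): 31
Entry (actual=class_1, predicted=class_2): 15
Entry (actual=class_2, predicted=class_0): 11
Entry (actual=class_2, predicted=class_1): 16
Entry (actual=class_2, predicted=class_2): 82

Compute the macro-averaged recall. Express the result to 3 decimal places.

0.569

Per-class recall (TP/(TP+FN)):
  class_0: TP=64, FN=40+37=77 → 64/141 = 0.4539
  class_1: TP=31, FN=16+15=31 → 31/62 = 0.5000
  class_2: TP=82, FN=11+16=27 → 82/109 = 0.7523
Macro-recall = mean = (0.4539 + 0.5000 + 0.7523) / 3 = 0.569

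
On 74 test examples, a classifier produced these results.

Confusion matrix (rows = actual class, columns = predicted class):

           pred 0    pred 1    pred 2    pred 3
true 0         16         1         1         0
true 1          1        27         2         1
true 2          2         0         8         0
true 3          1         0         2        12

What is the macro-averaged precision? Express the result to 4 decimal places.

0.8257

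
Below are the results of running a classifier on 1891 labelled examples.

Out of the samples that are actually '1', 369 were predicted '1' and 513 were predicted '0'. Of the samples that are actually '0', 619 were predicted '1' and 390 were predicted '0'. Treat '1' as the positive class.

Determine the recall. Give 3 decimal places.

Recall = TP/(TP+FN) = 369/(369+513) = 369/882 = 0.418

0.418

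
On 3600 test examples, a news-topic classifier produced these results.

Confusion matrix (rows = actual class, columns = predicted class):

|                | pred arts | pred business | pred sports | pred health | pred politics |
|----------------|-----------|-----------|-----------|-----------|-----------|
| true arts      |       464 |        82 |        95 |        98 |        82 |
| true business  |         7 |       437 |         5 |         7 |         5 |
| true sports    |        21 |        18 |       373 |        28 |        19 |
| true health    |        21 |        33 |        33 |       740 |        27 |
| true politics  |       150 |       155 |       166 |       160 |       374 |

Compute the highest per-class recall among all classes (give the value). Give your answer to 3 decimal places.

0.948

Per-class recall (TP/(TP+FN)):
  arts: TP=464, FN=82+95+98+82=357 → 464/821 = 0.5652
  business: TP=437, FN=7+5+7+5=24 → 437/461 = 0.9479
  sports: TP=373, FN=21+18+28+19=86 → 373/459 = 0.8126
  health: TP=740, FN=21+33+33+27=114 → 740/854 = 0.8665
  politics: TP=374, FN=150+155+166+160=631 → 374/1005 = 0.3721
Highest is class 'business' with recall = 0.948.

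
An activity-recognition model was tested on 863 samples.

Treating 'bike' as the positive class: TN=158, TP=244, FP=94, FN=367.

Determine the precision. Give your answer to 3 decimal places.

Precision = TP/(TP+FP) = 244/(244+94) = 244/338 = 0.722

0.722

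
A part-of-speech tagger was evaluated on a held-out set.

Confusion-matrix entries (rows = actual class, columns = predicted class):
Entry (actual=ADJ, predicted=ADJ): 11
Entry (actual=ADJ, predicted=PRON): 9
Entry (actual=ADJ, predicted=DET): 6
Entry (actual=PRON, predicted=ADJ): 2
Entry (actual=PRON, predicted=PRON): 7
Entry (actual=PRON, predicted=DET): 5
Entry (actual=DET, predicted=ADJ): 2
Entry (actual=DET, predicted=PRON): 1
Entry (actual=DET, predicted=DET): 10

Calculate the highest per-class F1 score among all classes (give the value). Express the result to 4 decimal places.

Per-class F1 score (2·TP/(2·TP+FP+FN)):
  ADJ: TP=11, FP=2+2=4, FN=9+6=15 → 22/41 = 0.53659
  PRON: TP=7, FP=9+1=10, FN=2+5=7 → 14/31 = 0.45161
  DET: TP=10, FP=6+5=11, FN=2+1=3 → 20/34 = 0.58824
Highest is class 'DET' with F1 score = 0.5882.

0.5882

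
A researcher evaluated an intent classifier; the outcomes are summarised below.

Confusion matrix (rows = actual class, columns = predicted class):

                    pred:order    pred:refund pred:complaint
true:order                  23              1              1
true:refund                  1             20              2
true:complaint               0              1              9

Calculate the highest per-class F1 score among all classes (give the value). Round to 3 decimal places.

Per-class F1 score (2·TP/(2·TP+FP+FN)):
  order: TP=23, FP=1+0=1, FN=1+1=2 → 46/49 = 0.9388
  refund: TP=20, FP=1+1=2, FN=1+2=3 → 40/45 = 0.8889
  complaint: TP=9, FP=1+2=3, FN=0+1=1 → 18/22 = 0.8182
Highest is class 'order' with F1 score = 0.939.

0.939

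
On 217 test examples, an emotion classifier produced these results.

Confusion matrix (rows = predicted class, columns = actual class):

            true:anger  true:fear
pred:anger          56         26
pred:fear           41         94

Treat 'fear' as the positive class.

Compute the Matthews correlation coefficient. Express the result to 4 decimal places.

0.3698

MCC = (TP·TN − FP·FN) / √((TP+FP)(TP+FN)(TN+FP)(TN+FN))
Numerator = 94·56 − 41·26 = 4198
Denominator = √(135·120·97·82) = √128854800 = 11351.4228
MCC = 4198 / 11351.4228 = 0.3698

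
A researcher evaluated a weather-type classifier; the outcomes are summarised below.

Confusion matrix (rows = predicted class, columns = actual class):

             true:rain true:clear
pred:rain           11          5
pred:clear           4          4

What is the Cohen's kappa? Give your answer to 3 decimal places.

0.182

Observed agreement pₒ = trace/N = 15/24 = 0.6250
Expected agreement pₑ = Σ (rowᵢ·colᵢ)/N² = (15·16 + 9·8)/24² = 0.5417
κ = (pₒ − pₑ)/(1 − pₑ) = (0.6250 − 0.5417)/(1 − 0.5417) = 0.182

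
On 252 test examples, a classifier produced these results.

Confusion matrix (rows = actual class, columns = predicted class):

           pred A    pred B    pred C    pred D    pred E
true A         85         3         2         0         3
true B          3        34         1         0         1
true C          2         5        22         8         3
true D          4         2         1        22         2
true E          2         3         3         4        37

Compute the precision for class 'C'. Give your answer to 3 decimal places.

0.759

One-vs-rest for 'C': TP = diagonal; FP = other classes predicted 'C'; FN = 'C' predicted as other.
precision = TP/(TP+FP).
C: TP=22, FP=2+1+1+3=7 → 22/29 = 0.7586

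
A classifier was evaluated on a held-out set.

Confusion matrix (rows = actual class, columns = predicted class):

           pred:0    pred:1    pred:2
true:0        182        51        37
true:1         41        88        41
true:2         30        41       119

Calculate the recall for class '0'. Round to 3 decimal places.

Take TP from the diagonal, FP from the rest of the '0' prediction marginal, FN from the rest of the '0' actual marginal.
recall = TP/(TP+FN).
0: TP=182, FN=51+37=88 → 182/270 = 0.6741

0.674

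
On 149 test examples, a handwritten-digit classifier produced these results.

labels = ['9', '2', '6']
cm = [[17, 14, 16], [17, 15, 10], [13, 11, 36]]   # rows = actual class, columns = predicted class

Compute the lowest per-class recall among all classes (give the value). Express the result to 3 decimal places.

0.357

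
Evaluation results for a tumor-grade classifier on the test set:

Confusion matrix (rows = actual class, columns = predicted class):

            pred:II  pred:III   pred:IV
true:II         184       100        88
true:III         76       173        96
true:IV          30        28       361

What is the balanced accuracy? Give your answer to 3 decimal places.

Balanced accuracy = mean of per-class recall.
  II: recall = 184/372 = 0.4946
  III: recall = 173/345 = 0.5014
  IV: recall = 361/419 = 0.8616
Mean = (0.4946 + 0.5014 + 0.8616) / 3 = 0.619

0.619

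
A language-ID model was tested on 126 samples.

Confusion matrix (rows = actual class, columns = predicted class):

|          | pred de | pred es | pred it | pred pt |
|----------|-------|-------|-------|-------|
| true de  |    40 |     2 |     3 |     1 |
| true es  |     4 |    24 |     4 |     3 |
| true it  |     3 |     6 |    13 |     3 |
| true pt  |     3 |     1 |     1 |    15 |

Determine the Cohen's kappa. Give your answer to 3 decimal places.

0.626

Observed agreement pₒ = trace/N = 92/126 = 0.7302
Expected agreement pₑ = Σ (rowᵢ·colᵢ)/N² = (46·50 + 35·33 + 25·21 + 20·22)/126² = 0.2784
κ = (pₒ − pₑ)/(1 − pₑ) = (0.7302 − 0.2784)/(1 − 0.2784) = 0.626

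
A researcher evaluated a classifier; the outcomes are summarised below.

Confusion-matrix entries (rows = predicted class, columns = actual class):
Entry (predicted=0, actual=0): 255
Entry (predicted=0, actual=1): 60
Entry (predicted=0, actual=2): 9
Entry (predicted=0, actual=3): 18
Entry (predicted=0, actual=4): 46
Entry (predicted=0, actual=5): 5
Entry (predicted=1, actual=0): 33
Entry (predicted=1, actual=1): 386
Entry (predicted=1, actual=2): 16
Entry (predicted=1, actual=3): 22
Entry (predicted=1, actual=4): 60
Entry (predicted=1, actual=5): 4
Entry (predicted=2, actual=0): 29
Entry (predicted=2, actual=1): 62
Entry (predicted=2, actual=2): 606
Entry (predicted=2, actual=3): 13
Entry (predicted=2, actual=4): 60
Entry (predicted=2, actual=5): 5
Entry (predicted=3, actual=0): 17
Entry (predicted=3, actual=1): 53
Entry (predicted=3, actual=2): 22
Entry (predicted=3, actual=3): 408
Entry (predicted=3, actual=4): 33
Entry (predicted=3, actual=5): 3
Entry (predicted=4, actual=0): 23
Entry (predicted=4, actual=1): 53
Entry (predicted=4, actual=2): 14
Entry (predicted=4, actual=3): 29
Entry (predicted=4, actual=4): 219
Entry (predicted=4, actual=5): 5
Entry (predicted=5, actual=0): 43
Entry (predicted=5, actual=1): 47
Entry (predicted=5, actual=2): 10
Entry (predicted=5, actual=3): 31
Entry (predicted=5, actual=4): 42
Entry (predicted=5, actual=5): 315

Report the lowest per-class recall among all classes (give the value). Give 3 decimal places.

0.476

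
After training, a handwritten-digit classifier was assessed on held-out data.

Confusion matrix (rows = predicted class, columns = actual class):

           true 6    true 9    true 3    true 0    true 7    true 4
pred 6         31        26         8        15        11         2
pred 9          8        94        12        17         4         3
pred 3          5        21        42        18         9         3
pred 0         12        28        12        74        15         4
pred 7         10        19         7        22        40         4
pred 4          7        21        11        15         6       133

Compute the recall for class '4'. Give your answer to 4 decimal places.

recall = TP/(TP+FN).
4: TP=133, FN=2+3+3+4+4=16 → 133/149 = 0.89262

0.8926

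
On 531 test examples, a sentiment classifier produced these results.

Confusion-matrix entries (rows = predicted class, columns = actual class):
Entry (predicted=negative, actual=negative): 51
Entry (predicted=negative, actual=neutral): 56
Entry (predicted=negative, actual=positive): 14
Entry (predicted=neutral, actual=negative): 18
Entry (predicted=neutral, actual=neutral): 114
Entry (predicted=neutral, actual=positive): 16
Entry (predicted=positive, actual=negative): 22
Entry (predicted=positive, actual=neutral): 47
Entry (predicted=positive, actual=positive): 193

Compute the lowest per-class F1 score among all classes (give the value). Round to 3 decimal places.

Per-class F1 score (2·TP/(2·TP+FP+FN)):
  negative: TP=51, FP=56+14=70, FN=18+22=40 → 102/212 = 0.4811
  neutral: TP=114, FP=18+16=34, FN=56+47=103 → 228/365 = 0.6247
  positive: TP=193, FP=22+47=69, FN=14+16=30 → 386/485 = 0.7959
Lowest is class 'negative' with F1 score = 0.481.

0.481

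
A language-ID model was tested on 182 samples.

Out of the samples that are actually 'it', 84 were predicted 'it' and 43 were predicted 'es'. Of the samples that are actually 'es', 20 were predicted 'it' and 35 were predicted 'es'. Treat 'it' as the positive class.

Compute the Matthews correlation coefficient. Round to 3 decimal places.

MCC = (TP·TN − FP·FN) / √((TP+FP)(TP+FN)(TN+FP)(TN+FN))
Numerator = 84·35 − 20·43 = 2080
Denominator = √(104·127·55·78) = √56662320 = 7527.4378
MCC = 2080 / 7527.4378 = 0.276

0.276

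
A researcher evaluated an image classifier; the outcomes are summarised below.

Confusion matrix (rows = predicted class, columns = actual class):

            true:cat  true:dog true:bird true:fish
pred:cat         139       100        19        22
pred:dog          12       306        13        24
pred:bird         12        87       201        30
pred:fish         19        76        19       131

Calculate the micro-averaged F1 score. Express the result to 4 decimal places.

0.6421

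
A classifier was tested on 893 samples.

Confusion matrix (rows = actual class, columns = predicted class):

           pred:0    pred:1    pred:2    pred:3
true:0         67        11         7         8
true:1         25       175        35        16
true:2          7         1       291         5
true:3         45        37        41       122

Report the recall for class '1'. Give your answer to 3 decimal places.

0.697

One-vs-rest for '1': TP = diagonal; FP = other classes predicted '1'; FN = '1' predicted as other.
recall = TP/(TP+FN).
1: TP=175, FN=25+35+16=76 → 175/251 = 0.6972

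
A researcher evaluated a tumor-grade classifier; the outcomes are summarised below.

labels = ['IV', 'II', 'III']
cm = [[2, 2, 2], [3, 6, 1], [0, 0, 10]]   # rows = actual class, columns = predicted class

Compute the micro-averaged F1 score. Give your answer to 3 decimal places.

0.692

Micro-averaging pools counts across classes: ΣTP=18, ΣFP=8, ΣFN=8.
Micro-F1 score = 2·TP/(2·TP+FP+FN) on pooled counts = 0.692 (equals overall accuracy in single-label multiclass).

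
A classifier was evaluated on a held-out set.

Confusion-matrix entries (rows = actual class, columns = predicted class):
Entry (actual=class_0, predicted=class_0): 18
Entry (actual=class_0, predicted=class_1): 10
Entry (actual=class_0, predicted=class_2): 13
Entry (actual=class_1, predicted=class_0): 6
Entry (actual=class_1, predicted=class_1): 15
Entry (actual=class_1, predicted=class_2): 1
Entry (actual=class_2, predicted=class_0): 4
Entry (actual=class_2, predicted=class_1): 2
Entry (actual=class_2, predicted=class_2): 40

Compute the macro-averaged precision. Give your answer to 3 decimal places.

0.646

Per-class precision (TP/(TP+FP)):
  class_0: TP=18, FP=6+4=10 → 18/28 = 0.6429
  class_1: TP=15, FP=10+2=12 → 15/27 = 0.5556
  class_2: TP=40, FP=13+1=14 → 40/54 = 0.7407
Macro-precision = mean = (0.6429 + 0.5556 + 0.7407) / 3 = 0.646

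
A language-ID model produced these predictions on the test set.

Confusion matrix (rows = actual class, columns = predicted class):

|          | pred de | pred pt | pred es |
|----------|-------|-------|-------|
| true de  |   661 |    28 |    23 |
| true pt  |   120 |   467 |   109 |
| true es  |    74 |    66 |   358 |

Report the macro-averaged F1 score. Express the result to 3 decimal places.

Per-class F1 score (2·TP/(2·TP+FP+FN)):
  de: TP=661, FP=120+74=194, FN=28+23=51 → 1322/1567 = 0.8437
  pt: TP=467, FP=28+66=94, FN=120+109=229 → 934/1257 = 0.7430
  es: TP=358, FP=23+109=132, FN=74+66=140 → 716/988 = 0.7247
Macro-F1 score = mean = (0.8437 + 0.7430 + 0.7247) / 3 = 0.770

0.770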